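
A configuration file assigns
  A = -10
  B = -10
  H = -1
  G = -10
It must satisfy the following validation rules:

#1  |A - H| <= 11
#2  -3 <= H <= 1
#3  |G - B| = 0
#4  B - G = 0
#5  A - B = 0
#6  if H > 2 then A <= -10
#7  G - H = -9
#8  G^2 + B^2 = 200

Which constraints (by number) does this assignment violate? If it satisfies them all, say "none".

All constraints are satisfied.

#1 |-10 - (-1)| = 9; 9 ≤ 11  ✓
#2 H = -1 lies in [-3, 1]  ✓
#3 |-10 - (-10)| = 0  ✓
#4 B - G = -10 - (-10) = 0  ✓
#5 A - B = -10 - (-10) = 0  ✓
#6 H = -1, not > 2; antecedent false, conditional vacuously true  ✓
#7 G - H = -10 - (-1) = -9  ✓
#8 G^2 + B^2 = (-10)^2 + (-10)^2 = 100 + 100 = 200  ✓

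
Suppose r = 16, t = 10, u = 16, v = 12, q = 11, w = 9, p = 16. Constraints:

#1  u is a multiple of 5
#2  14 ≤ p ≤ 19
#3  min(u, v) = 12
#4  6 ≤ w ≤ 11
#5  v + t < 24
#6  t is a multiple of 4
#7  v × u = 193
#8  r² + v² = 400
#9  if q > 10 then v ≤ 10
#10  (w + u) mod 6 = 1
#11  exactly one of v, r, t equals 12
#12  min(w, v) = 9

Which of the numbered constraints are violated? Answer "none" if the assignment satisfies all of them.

Violated: 1, 6, 7, and 9.

#1 16 = 5×3 + 1, so 5 does not divide 16  false
#2 p = 16 lies in [14, 19]  true
#3 min(16, 12) = 12  true
#4 w = 9 lies in [6, 11]  true
#5 v + t = 12 + 10 = 22; 22 < 24  true
#6 10 = 4×2 + 2, so 4 does not divide 10  false
#7 v × u = 12 × 16 = 192, not 193  false
#8 r² + v² = 16² + 12² = 256 + 144 = 400  true
#9 q = 11 > 10, so we need v ≤ 10; but v = 12 > 10  false
#10 w + u = 25; 25 mod 6 = 1  true
#11 v=12, r=16, t=10; 1 of them equals 12  true
#12 min(9, 12) = 9  true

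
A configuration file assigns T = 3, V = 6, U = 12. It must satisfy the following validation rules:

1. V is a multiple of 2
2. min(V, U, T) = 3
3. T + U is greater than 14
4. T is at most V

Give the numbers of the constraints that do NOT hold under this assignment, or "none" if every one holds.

No violations.

1. 6 / 2 = 3, so 2 divides 6 — satisfied.
2. min(6, 12, 3) = 3 — satisfied.
3. T + U = 3 + 12 = 15; 15 > 14 — satisfied.
4. T = 3, V = 6; 3 ≤ 6 — satisfied.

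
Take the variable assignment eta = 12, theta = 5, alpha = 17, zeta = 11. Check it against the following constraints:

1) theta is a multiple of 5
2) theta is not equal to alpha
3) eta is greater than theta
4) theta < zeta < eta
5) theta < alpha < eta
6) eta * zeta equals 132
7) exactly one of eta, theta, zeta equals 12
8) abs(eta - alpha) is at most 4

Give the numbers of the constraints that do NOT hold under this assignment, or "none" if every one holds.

1) 5 / 5 = 1, so 5 divides 5  yes
2) theta = 5, alpha = 17; distinct  yes
3) eta = 12, theta = 5; 12 > 5  yes
4) values 5 < 11 < 12  yes
5) values 5, 17, 12; alpha = 17 is not < eta = 12  no
6) eta * zeta = 12 * 11 = 132  yes
7) eta=12, theta=5, zeta=11; 1 of them equals 12  yes
8) abs(12 - 17) = 5; 5 > 4, exceeds bound 4  no

Violated: 5 and 8.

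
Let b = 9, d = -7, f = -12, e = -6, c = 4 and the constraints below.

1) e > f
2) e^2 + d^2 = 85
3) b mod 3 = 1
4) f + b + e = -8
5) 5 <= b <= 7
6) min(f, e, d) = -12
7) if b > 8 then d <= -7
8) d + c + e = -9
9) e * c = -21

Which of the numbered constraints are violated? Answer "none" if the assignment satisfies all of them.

Constraints 3, 4, 5, and 9 are violated.

1) e = -6, f = -12; -6 > -12  holds
2) e^2 + d^2 = (-6)^2 + (-7)^2 = 36 + 49 = 85  holds
3) 9 mod 3 = 0, not 1  fails
4) f + b + e = -12 + 9 + (-6) = -9, not -8  fails
5) b = 9 is outside [5, 7]  fails
6) min(-12, -6, -7) = -12  holds
7) b = 9 > 8, so we need d ≤ -7; d = -7 ≤ -7  holds
8) d + c + e = -7 + 4 + (-6) = -9  holds
9) e * c = -6 * 4 = -24, not -21  fails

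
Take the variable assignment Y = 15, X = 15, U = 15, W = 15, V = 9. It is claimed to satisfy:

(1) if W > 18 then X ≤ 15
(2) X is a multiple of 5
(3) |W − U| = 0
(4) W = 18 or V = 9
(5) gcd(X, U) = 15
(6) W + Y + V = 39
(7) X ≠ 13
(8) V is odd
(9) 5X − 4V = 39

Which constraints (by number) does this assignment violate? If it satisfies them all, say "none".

(1) W = 15, not > 18; antecedent false, conditional vacuously true — OK.
(2) 15 / 5 = 3, so 5 divides 15 — OK.
(3) |15 − 15| = 0 — OK.
(4) W = 15 ≠ 18, but V = 9 = 9 (second disjunct) — OK.
(5) gcd(15, 15) = 15 — OK.
(6) W + Y + V = 15 + 15 + 9 = 39 — OK.
(7) X = 15, and 15 ≠ 13 — OK.
(8) V = 9 is odd — OK.
(9) 5X − 4V = 5(15) − 4(9) = 39 — OK.

None — every constraint holds.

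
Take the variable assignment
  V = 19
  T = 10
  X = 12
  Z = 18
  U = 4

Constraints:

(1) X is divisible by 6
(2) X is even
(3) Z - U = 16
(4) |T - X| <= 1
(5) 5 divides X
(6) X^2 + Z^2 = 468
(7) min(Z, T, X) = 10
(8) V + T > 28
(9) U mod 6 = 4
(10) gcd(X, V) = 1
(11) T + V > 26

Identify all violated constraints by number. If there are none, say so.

Violated: 3, 4, and 5.

(1) 12 / 6 = 2, so 6 divides 12  OK
(2) X = 12 is even  OK
(3) Z - U = 18 - 4 = 14, not 16  FAIL
(4) |10 - 12| = 2; 2 > 1, exceeds bound 1  FAIL
(5) 12 = 5*2 + 2, so 5 does not divide 12  FAIL
(6) X^2 + Z^2 = 12^2 + 18^2 = 144 + 324 = 468  OK
(7) min(18, 10, 12) = 10  OK
(8) V + T = 19 + 10 = 29; 29 > 28  OK
(9) 4 mod 6 = 4  OK
(10) gcd(12, 19) = 1  OK
(11) T + V = 10 + 19 = 29; 29 > 26  OK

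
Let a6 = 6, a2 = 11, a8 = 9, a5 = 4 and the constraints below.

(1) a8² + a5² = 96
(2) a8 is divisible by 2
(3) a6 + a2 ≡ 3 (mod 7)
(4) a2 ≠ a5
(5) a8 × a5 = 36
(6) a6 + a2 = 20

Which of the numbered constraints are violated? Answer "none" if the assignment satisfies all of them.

No — constraints 1, 2, 6 are not satisfied.

(1) a8² + a5² = 9² + 4² = 81 + 16 = 97, not 96 — violated.
(2) 9 = 2×4 + 1, so 2 does not divide 9 — violated.
(3) a6 + a2 = 17; 17 mod 7 = 3 — satisfied.
(4) a2 = 11, a5 = 4; distinct — satisfied.
(5) a8 × a5 = 9 × 4 = 36 — satisfied.
(6) a6 + a2 = 6 + 11 = 17, not 20 — violated.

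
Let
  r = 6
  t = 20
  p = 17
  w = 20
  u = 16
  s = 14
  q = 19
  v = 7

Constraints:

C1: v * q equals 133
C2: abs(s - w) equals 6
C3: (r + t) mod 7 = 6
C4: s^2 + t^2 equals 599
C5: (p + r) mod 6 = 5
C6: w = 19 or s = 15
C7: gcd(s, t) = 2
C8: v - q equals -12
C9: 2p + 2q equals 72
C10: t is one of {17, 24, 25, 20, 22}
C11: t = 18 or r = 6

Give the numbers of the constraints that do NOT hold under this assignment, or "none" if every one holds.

Constraints 3, 4, 6 do not hold.

C1: v * q = 7 * 19 = 133  ✓
C2: abs(14 - 20) = 6  ✓
C3: r + t = 26; 26 mod 7 = 5, not 6  ✗
C4: s^2 + t^2 = 14^2 + 20^2 = 196 + 400 = 596, not 599  ✗
C5: p + r = 23; 23 mod 6 = 5  ✓
C6: w = 20 ≠ 19 and s = 14 ≠ 15; both disjuncts false  ✗
C7: gcd(14, 20) = 2  ✓
C8: v - q = 7 - 19 = -12  ✓
C9: 2p + 2q = 2(17) + 2(19) = 72  ✓
C10: t = 20 is in {17, 24, 25, 20, 22}  ✓
C11: t = 20 ≠ 18, but r = 6 = 6 (second disjunct)  ✓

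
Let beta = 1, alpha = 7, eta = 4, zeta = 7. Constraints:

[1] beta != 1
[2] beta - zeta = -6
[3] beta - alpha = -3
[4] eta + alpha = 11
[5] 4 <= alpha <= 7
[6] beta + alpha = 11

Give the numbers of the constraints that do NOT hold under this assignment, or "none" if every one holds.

[1] beta = 1, but 1 is required to differ — does not hold.
[2] beta - zeta = 1 - 7 = -6 — holds.
[3] beta - alpha = 1 - 7 = -6, not -3 — does not hold.
[4] eta + alpha = 4 + 7 = 11 — holds.
[5] alpha = 7 lies in [4, 7] — holds.
[6] beta + alpha = 1 + 7 = 8, not 11 — does not hold.

The assignment fails constraints 1, 3, 6.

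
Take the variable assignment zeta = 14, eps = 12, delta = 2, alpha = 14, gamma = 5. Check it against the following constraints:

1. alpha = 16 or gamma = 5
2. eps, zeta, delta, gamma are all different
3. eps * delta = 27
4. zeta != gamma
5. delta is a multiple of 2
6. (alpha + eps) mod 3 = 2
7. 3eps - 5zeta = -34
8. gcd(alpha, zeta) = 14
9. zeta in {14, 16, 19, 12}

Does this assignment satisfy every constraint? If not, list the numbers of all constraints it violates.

Constraint 3 does not hold.

1. alpha = 14 ≠ 16, but gamma = 5 = 5 (second disjunct) — holds.
2. values 12, 14, 2, 5 are pairwise distinct — holds.
3. eps * delta = 12 * 2 = 24, not 27 — does not hold.
4. zeta = 14, gamma = 5; distinct — holds.
5. 2 / 2 = 1, so 2 divides 2 — holds.
6. alpha + eps = 26; 26 mod 3 = 2 — holds.
7. 3eps - 5zeta = 3(12) - 5(14) = -34 — holds.
8. gcd(14, 14) = 14 — holds.
9. zeta = 14 is in {14, 16, 19, 12} — holds.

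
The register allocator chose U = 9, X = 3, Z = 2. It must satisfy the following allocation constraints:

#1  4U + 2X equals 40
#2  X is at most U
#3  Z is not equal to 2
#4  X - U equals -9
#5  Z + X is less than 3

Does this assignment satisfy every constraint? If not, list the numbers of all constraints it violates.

#1 4U + 2X = 4(9) + 2(3) = 42, not 40 — violated.
#2 X = 3, U = 9; 3 ≤ 9 — OK.
#3 Z = 2, but 2 is required to differ — violated.
#4 X - U = 3 - 9 = -6, not -9 — violated.
#5 Z + X = 2 + 3 = 5; 5 ≥ 3, bound 3 not met — violated.

No — constraints 1, 3, 4, and 5 are not satisfied.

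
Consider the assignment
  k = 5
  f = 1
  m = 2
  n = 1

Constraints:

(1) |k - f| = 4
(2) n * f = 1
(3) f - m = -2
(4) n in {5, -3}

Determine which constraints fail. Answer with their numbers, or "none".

The assignment fails constraints 3, 4.

(1) |5 - 1| = 4 — satisfied.
(2) n * f = 1 * 1 = 1 — satisfied.
(3) f - m = 1 - 2 = -1, not -2 — violated.
(4) n = 1 is not in {5, -3} — violated.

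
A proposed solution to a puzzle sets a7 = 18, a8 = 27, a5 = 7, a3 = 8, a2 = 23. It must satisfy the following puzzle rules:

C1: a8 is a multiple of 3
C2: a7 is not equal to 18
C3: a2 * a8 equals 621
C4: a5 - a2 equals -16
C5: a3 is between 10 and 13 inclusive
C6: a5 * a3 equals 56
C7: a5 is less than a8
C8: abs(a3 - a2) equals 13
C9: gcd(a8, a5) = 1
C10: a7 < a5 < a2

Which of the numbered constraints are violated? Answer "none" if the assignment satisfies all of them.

C1: 27 / 3 = 9, so 3 divides 27  ✔
C2: a7 = 18, but 18 is required to differ  ✘
C3: a2 * a8 = 23 * 27 = 621  ✔
C4: a5 - a2 = 7 - 23 = -16  ✔
C5: a3 = 8 is outside [10, 13]  ✘
C6: a5 * a3 = 7 * 8 = 56  ✔
C7: a5 = 7, a8 = 27; 7 < 27  ✔
C8: abs(8 - 23) = 15, not 13  ✘
C9: gcd(27, 7) = 1  ✔
C10: values 18, 7, 23; a7 = 18 is not < a5 = 7  ✘

Constraints 2, 5, 8, and 10 do not hold.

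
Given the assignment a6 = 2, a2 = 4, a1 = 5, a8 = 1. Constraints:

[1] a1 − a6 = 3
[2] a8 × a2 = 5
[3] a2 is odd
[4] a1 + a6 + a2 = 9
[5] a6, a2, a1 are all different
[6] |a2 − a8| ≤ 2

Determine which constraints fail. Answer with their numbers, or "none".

No — constraints 2, 3, 4, 6 are not satisfied.

[1] a1 − a6 = 5 − 2 = 3  holds
[2] a8 × a2 = 1 × 4 = 4, not 5  fails
[3] a2 = 4 is even  fails
[4] a1 + a6 + a2 = 5 + 2 + 4 = 11, not 9  fails
[5] values 2, 4, 5 are pairwise distinct  holds
[6] |4 − 1| = 3; 3 > 2, exceeds bound 2  fails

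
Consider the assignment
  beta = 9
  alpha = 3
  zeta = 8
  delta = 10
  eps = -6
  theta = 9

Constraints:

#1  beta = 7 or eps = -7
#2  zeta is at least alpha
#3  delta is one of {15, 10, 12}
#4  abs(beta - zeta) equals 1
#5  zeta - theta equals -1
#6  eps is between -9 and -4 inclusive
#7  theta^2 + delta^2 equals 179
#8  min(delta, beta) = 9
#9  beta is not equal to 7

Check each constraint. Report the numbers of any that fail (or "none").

#1 beta = 9 ≠ 7 and eps = -6 ≠ -7; both disjuncts false — does not hold.
#2 zeta = 8, alpha = 3; 8 ≥ 3 — holds.
#3 delta = 10 is in {15, 10, 12} — holds.
#4 abs(9 - 8) = 1 — holds.
#5 zeta - theta = 8 - 9 = -1 — holds.
#6 eps = -6 lies in [-9, -4] — holds.
#7 theta^2 + delta^2 = 9^2 + 10^2 = 81 + 100 = 181, not 179 — does not hold.
#8 min(10, 9) = 9 — holds.
#9 beta = 9, and 9 ≠ 7 — holds.

The assignment fails constraints 1, 7.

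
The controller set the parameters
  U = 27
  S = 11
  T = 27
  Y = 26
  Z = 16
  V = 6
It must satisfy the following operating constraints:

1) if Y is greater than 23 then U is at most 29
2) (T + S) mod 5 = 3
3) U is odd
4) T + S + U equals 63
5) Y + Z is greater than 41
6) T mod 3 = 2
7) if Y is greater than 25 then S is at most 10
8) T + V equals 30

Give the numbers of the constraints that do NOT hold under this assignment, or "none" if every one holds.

The assignment fails constraints 4, 6, 7, 8.

1) Y = 26 > 23, so we need U ≤ 29; U = 27 ≤ 29 — holds.
2) T + S = 38; 38 mod 5 = 3 — holds.
3) U = 27 is odd — holds.
4) T + S + U = 27 + 11 + 27 = 65, not 63 — fails.
5) Y + Z = 26 + 16 = 42; 42 > 41 — holds.
6) 27 mod 3 = 0, not 2 — fails.
7) Y = 26 > 25, so we need S ≤ 10; but S = 11 > 10 — fails.
8) T + V = 27 + 6 = 33, not 30 — fails.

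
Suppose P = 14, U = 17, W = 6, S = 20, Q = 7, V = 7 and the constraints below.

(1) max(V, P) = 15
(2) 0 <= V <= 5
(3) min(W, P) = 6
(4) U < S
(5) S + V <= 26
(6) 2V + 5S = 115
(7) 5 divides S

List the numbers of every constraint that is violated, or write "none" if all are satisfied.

(1) max(7, 14) = 14, not 15  FAIL
(2) V = 7 is outside [0, 5]  FAIL
(3) min(6, 14) = 6  OK
(4) U = 17, S = 20; 17 < 20  OK
(5) S + V = 20 + 7 = 27; 27 > 26, bound 26 not met  FAIL
(6) 2V + 5S = 2(7) + 5(20) = 114, not 115  FAIL
(7) 20 / 5 = 4, so 5 divides 20  OK

Violated: 1, 2, 5, and 6.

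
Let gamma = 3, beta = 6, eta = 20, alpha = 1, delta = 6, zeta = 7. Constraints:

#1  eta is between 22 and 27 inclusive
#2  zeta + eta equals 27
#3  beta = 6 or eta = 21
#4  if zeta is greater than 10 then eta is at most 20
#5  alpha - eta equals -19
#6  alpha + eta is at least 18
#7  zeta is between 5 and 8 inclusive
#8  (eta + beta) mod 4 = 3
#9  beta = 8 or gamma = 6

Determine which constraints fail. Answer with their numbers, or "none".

#1 eta = 20 is outside [22, 27]  FAIL
#2 zeta + eta = 7 + 20 = 27  OK
#3 beta = 6 = 6 (first disjunct)  OK
#4 zeta = 7, not > 10; antecedent false, conditional vacuously true  OK
#5 alpha - eta = 1 - 20 = -19  OK
#6 alpha + eta = 1 + 20 = 21; 21 ≥ 18  OK
#7 zeta = 7 lies in [5, 8]  OK
#8 eta + beta = 26; 26 mod 4 = 2, not 3  FAIL
#9 beta = 6 ≠ 8 and gamma = 3 ≠ 6; both disjuncts false  FAIL

The assignment fails constraints 1, 8, and 9.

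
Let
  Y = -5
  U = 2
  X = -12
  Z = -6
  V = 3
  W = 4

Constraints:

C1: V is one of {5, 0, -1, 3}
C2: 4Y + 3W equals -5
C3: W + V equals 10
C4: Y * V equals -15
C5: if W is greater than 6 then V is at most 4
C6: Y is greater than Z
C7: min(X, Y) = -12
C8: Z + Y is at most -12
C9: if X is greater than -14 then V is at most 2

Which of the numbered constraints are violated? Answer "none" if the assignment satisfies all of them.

C1: V = 3 is in {5, 0, -1, 3}  ✔
C2: 4Y + 3W = 4(-5) + 3(4) = -8, not -5  ✘
C3: W + V = 4 + 3 = 7, not 10  ✘
C4: Y * V = -5 * 3 = -15  ✔
C5: W = 4, not > 6; antecedent false, conditional vacuously true  ✔
C6: Y = -5, Z = -6; -5 > -6  ✔
C7: min(-12, -5) = -12  ✔
C8: Z + Y = -6 + (-5) = -11; -11 > -12, bound -12 not met  ✘
C9: X = -12 > -14, so we need V ≤ 2; but V = 3 > 2  ✘

The assignment fails constraints 2, 3, 8, 9.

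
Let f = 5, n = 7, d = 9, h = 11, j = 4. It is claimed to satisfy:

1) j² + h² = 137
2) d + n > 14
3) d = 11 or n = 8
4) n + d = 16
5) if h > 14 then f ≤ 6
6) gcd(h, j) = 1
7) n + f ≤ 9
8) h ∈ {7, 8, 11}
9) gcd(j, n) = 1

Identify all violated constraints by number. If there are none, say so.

Violated: 3, 7.

1) j² + h² = 4² + 11² = 16 + 121 = 137 — holds.
2) d + n = 9 + 7 = 16; 16 > 14 — holds.
3) d = 9 ≠ 11 and n = 7 ≠ 8; both disjuncts false — does not hold.
4) n + d = 7 + 9 = 16 — holds.
5) h = 11, not > 14; antecedent false, conditional vacuously true — holds.
6) gcd(11, 4) = 1 — holds.
7) n + f = 7 + 5 = 12; 12 > 9, bound 9 not met — does not hold.
8) h = 11 is in {7, 8, 11} — holds.
9) gcd(4, 7) = 1 — holds.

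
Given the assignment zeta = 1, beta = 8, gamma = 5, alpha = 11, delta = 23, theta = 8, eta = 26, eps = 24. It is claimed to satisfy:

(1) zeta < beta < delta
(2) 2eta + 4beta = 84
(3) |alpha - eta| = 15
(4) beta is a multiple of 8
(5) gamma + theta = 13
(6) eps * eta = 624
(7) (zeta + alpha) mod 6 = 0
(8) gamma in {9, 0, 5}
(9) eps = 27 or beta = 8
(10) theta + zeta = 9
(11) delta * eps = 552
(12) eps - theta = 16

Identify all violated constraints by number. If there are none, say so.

(1) values 1 < 8 < 23 — OK.
(2) 2eta + 4beta = 2(26) + 4(8) = 84 — OK.
(3) |11 - 26| = 15 — OK.
(4) 8 / 8 = 1, so 8 divides 8 — OK.
(5) gamma + theta = 5 + 8 = 13 — OK.
(6) eps * eta = 24 * 26 = 624 — OK.
(7) zeta + alpha = 12; 12 mod 6 = 0 — OK.
(8) gamma = 5 is in {9, 0, 5} — OK.
(9) eps = 24 ≠ 27, but beta = 8 = 8 (second disjunct) — OK.
(10) theta + zeta = 8 + 1 = 9 — OK.
(11) delta * eps = 23 * 24 = 552 — OK.
(12) eps - theta = 24 - 8 = 16 — OK.

All constraints are satisfied.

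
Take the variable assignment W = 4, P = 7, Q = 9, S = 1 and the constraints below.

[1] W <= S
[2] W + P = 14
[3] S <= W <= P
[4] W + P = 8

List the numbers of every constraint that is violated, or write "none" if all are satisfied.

[1] W = 4, S = 1; 4 > 1 (want ≤)  fails
[2] W + P = 4 + 7 = 11, not 14  fails
[3] values 1 <= 4 <= 7  holds
[4] W + P = 4 + 7 = 11, not 8  fails

The assignment fails constraints 1, 2, 4.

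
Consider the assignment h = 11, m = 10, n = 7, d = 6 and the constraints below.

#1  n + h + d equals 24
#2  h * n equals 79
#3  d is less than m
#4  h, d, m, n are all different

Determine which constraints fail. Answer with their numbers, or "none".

#1 n + h + d = 7 + 11 + 6 = 24 — satisfied.
#2 h * n = 11 * 7 = 77, not 79 — violated.
#3 d = 6, m = 10; 6 < 10 — satisfied.
#4 values 11, 6, 10, 7 are pairwise distinct — satisfied.

The assignment fails constraint 2.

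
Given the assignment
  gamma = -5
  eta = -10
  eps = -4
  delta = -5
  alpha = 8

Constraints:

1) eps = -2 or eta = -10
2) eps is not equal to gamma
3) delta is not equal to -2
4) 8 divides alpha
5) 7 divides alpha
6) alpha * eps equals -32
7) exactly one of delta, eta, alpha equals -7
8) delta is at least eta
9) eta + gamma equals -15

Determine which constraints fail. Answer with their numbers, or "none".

Constraints 5, 7 do not hold.

1) eps = -4 ≠ -2, but eta = -10 = -10 (second disjunct) — satisfied.
2) eps = -4, gamma = -5; distinct — satisfied.
3) delta = -5, and -5 ≠ -2 — satisfied.
4) 8 / 8 = 1, so 8 divides 8 — satisfied.
5) 8 = 7*1 + 1, so 7 does not divide 8 — violated.
6) alpha * eps = 8 * (-4) = -32 — satisfied.
7) delta=-5, eta=-10, alpha=8; 0 of them equal -7, not exactly one — violated.
8) delta = -5, eta = -10; -5 ≥ -10 — satisfied.
9) eta + gamma = -10 + (-5) = -15 — satisfied.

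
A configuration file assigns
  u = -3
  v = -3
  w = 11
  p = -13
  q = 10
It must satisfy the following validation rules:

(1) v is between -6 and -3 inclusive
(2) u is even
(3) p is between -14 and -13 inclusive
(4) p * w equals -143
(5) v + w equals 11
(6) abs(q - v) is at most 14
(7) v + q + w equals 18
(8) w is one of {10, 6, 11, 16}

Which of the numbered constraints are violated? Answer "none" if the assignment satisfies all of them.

Violated: 2 and 5.

(1) v = -3 lies in [-6, -3] — holds.
(2) u = -3 is odd — does not hold.
(3) p = -13 lies in [-14, -13] — holds.
(4) p * w = -13 * 11 = -143 — holds.
(5) v + w = -3 + 11 = 8, not 11 — does not hold.
(6) abs(10 - (-3)) = 13; 13 ≤ 14 — holds.
(7) v + q + w = -3 + 10 + 11 = 18 — holds.
(8) w = 11 is in {10, 6, 11, 16} — holds.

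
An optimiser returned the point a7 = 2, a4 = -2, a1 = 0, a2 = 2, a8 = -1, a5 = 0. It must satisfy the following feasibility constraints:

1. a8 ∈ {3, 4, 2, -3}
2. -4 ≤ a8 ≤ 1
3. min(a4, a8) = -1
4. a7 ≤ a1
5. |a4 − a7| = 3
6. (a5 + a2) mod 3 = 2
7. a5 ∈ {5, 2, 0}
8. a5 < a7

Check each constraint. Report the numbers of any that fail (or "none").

1. a8 = -1 is not in {3, 4, 2, -3}  no
2. a8 = -1 lies in [-4, 1]  yes
3. min(-2, -1) = -2, not -1  no
4. a7 = 2, a1 = 0; 2 > 0 (want ≤)  no
5. |-2 − 2| = 4, not 3  no
6. a5 + a2 = 2; 2 mod 3 = 2  yes
7. a5 = 0 is in {5, 2, 0}  yes
8. a5 = 0, a7 = 2; 0 < 2  yes

The assignment fails constraints 1, 3, 4, and 5.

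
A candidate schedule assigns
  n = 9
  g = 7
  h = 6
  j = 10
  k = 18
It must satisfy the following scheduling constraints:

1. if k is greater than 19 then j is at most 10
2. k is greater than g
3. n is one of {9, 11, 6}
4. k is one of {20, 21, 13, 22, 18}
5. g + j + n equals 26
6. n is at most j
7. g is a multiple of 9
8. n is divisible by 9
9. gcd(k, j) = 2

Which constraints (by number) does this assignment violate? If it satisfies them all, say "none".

No — constraint 7 is not satisfied.

1. k = 18, not > 19; antecedent false, conditional vacuously true — OK.
2. k = 18, g = 7; 18 > 7 — OK.
3. n = 9 is in {9, 11, 6} — OK.
4. k = 18 is in {20, 21, 13, 22, 18} — OK.
5. g + j + n = 7 + 10 + 9 = 26 — OK.
6. n = 9, j = 10; 9 ≤ 10 — OK.
7. 7 = 9*0 + 7, so 9 does not divide 7 — violated.
8. 9 / 9 = 1, so 9 divides 9 — OK.
9. gcd(18, 10) = 2 — OK.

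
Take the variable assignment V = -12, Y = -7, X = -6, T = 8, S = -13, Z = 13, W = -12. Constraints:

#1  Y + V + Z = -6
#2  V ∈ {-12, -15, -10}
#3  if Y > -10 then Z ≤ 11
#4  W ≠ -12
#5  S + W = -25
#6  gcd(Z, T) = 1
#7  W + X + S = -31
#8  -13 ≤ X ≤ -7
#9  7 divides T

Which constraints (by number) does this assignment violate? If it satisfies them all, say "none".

Violated: 3, 4, 8, 9.

#1 Y + V + Z = -7 + (-12) + 13 = -6 — holds.
#2 V = -12 is in {-12, -15, -10} — holds.
#3 Y = -7 > -10, so we need Z ≤ 11; but Z = 13 > 11 — fails.
#4 W = -12, but -12 is required to differ — fails.
#5 S + W = -13 + (-12) = -25 — holds.
#6 gcd(13, 8) = 1 — holds.
#7 W + X + S = -12 + (-6) + (-13) = -31 — holds.
#8 X = -6 is outside [-13, -7] — fails.
#9 8 = 7×1 + 1, so 7 does not divide 8 — fails.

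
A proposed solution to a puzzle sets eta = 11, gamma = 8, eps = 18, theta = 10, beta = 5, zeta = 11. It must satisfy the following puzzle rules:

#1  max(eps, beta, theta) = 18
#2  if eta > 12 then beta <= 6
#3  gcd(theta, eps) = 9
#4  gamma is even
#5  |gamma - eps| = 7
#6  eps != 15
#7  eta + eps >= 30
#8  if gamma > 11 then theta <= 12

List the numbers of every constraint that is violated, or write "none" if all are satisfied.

#1 max(18, 5, 10) = 18 — OK.
#2 eta = 11, not > 12; antecedent false, conditional vacuously true — OK.
#3 gcd(10, 18) = 2, not 9 — violated.
#4 gamma = 8 is even — OK.
#5 |8 - 18| = 10, not 7 — violated.
#6 eps = 18, and 18 ≠ 15 — OK.
#7 eta + eps = 11 + 18 = 29; 29 < 30, bound 30 not met — violated.
#8 gamma = 8, not > 11; antecedent false, conditional vacuously true — OK.

Constraints 3, 5, and 7 do not hold.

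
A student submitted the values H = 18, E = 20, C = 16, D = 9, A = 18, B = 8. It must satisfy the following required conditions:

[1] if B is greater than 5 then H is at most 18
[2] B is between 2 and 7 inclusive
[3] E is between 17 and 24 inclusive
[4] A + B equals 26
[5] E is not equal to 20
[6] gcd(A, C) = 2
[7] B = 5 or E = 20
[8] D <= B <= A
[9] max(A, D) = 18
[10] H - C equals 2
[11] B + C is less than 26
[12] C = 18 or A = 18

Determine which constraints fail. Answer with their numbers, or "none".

Violated: 2, 5, 8.

[1] B = 8 > 5, so we need H ≤ 18; H = 18 ≤ 18 — satisfied.
[2] B = 8 is outside [2, 7] — violated.
[3] E = 20 lies in [17, 24] — satisfied.
[4] A + B = 18 + 8 = 26 — satisfied.
[5] E = 20, but 20 is required to differ — violated.
[6] gcd(18, 16) = 2 — satisfied.
[7] B = 8 ≠ 5, but E = 20 = 20 (second disjunct) — satisfied.
[8] values 9, 8, 18; D = 9 is not <= B = 8 — violated.
[9] max(18, 9) = 18 — satisfied.
[10] H - C = 18 - 16 = 2 — satisfied.
[11] B + C = 8 + 16 = 24; 24 < 26 — satisfied.
[12] C = 16 ≠ 18, but A = 18 = 18 (second disjunct) — satisfied.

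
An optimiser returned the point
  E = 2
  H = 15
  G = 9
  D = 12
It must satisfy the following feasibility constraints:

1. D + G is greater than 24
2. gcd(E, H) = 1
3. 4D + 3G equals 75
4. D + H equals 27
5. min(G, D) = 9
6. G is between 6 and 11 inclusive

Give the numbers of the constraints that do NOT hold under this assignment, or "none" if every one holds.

1. D + G = 12 + 9 = 21; 21 ≤ 24, bound 24 not met  ✗
2. gcd(2, 15) = 1  ✓
3. 4D + 3G = 4(12) + 3(9) = 75  ✓
4. D + H = 12 + 15 = 27  ✓
5. min(9, 12) = 9  ✓
6. G = 9 lies in [6, 11]  ✓

Constraint 1 does not hold.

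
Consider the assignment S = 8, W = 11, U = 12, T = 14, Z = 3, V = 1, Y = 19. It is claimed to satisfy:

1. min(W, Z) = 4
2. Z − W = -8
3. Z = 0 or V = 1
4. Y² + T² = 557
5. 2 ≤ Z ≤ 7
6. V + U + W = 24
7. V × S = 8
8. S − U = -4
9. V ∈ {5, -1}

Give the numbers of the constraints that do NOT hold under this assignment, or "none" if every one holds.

Constraints 1 and 9 are violated.

1. min(11, 3) = 3, not 4 — violated.
2. Z − W = 3 − 11 = -8 — satisfied.
3. Z = 3 ≠ 0, but V = 1 = 1 (second disjunct) — satisfied.
4. Y² + T² = 19² + 14² = 361 + 196 = 557 — satisfied.
5. Z = 3 lies in [2, 7] — satisfied.
6. V + U + W = 1 + 12 + 11 = 24 — satisfied.
7. V × S = 1 × 8 = 8 — satisfied.
8. S − U = 8 − 12 = -4 — satisfied.
9. V = 1 is not in {5, -1} — violated.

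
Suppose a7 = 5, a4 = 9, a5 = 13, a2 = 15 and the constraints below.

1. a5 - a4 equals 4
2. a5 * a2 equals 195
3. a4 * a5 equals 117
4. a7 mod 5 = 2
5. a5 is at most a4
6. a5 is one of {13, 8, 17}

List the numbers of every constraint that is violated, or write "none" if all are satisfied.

No — constraints 4, 5 are not satisfied.

1. a5 - a4 = 13 - 9 = 4 — OK.
2. a5 * a2 = 13 * 15 = 195 — OK.
3. a4 * a5 = 9 * 13 = 117 — OK.
4. 5 mod 5 = 0, not 2 — violated.
5. a5 = 13, a4 = 9; 13 > 9 (want ≤) — violated.
6. a5 = 13 is in {13, 8, 17} — OK.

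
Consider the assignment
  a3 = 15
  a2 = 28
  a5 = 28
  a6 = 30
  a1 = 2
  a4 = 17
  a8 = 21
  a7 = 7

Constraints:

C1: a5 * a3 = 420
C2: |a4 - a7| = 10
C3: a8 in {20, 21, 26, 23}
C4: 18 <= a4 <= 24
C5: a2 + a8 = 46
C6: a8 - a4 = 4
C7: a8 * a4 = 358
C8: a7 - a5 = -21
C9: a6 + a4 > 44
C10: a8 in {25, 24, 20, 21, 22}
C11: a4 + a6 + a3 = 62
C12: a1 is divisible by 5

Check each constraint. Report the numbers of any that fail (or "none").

C1: a5 * a3 = 28 * 15 = 420  true
C2: |17 - 7| = 10  true
C3: a8 = 21 is in {20, 21, 26, 23}  true
C4: a4 = 17 is outside [18, 24]  false
C5: a2 + a8 = 28 + 21 = 49, not 46  false
C6: a8 - a4 = 21 - 17 = 4  true
C7: a8 * a4 = 21 * 17 = 357, not 358  false
C8: a7 - a5 = 7 - 28 = -21  true
C9: a6 + a4 = 30 + 17 = 47; 47 > 44  true
C10: a8 = 21 is in {25, 24, 20, 21, 22}  true
C11: a4 + a6 + a3 = 17 + 30 + 15 = 62  true
C12: 2 = 5*0 + 2, so 5 does not divide 2  false

Violated: 4, 5, 7, 12.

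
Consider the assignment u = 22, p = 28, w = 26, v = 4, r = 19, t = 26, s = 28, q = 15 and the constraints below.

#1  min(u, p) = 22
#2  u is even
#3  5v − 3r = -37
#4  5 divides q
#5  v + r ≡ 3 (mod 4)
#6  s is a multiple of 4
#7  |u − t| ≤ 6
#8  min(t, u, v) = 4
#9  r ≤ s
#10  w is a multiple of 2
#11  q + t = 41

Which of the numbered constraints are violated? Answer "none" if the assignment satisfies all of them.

#1 min(22, 28) = 22  true
#2 u = 22 is even  true
#3 5v − 3r = 5(4) − 3(19) = -37  true
#4 15 / 5 = 3, so 5 divides 15  true
#5 v + r = 23; 23 mod 4 = 3  true
#6 28 / 4 = 7, so 4 divides 28  true
#7 |22 − 26| = 4; 4 ≤ 6  true
#8 min(26, 22, 4) = 4  true
#9 r = 19, s = 28; 19 ≤ 28  true
#10 26 / 2 = 13, so 2 divides 26  true
#11 q + t = 15 + 26 = 41  true

None — every constraint holds.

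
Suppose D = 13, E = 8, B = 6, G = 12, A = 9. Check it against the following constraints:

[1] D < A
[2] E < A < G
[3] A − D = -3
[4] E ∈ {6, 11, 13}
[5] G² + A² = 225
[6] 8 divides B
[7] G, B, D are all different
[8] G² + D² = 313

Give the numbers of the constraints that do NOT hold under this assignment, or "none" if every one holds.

[1] D = 13, A = 9; 13 ≥ 9 (want <) — does not hold.
[2] values 8 < 9 < 12 — holds.
[3] A − D = 9 − 13 = -4, not -3 — does not hold.
[4] E = 8 is not in {6, 11, 13} — does not hold.
[5] G² + A² = 12² + 9² = 144 + 81 = 225 — holds.
[6] 6 = 8×0 + 6, so 8 does not divide 6 — does not hold.
[7] values 12, 6, 13 are pairwise distinct — holds.
[8] G² + D² = 12² + 13² = 144 + 169 = 313 — holds.

Constraints 1, 3, 4, and 6 do not hold.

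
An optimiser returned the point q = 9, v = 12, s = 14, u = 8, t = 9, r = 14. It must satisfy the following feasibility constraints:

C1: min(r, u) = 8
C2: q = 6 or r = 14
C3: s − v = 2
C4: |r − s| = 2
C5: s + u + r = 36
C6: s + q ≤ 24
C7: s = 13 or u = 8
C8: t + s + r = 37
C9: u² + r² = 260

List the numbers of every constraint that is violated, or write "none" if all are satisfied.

C1: min(14, 8) = 8 — holds.
C2: q = 9 ≠ 6, but r = 14 = 14 (second disjunct) — holds.
C3: s − v = 14 − 12 = 2 — holds.
C4: |14 − 14| = 0, not 2 — does not hold.
C5: s + u + r = 14 + 8 + 14 = 36 — holds.
C6: s + q = 14 + 9 = 23; 23 ≤ 24 — holds.
C7: s = 14 ≠ 13, but u = 8 = 8 (second disjunct) — holds.
C8: t + s + r = 9 + 14 + 14 = 37 — holds.
C9: u² + r² = 8² + 14² = 64 + 196 = 260 — holds.

Violated: 4.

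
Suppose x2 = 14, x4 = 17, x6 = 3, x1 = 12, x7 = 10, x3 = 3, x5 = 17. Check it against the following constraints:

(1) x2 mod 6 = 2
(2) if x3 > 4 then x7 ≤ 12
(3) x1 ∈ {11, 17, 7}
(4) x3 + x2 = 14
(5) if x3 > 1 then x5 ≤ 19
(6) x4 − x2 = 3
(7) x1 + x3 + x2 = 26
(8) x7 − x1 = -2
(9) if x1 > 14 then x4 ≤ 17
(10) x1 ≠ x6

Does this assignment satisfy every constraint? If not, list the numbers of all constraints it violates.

(1) 14 mod 6 = 2  holds
(2) x3 = 3, not > 4; antecedent false, conditional vacuously true  holds
(3) x1 = 12 is not in {11, 17, 7}  fails
(4) x3 + x2 = 3 + 14 = 17, not 14  fails
(5) x3 = 3 > 1, so we need x5 ≤ 19; x5 = 17 ≤ 19  holds
(6) x4 − x2 = 17 − 14 = 3  holds
(7) x1 + x3 + x2 = 12 + 3 + 14 = 29, not 26  fails
(8) x7 − x1 = 10 − 12 = -2  holds
(9) x1 = 12, not > 14; antecedent false, conditional vacuously true  holds
(10) x1 = 12, x6 = 3; distinct  holds

Violated: 3, 4, and 7.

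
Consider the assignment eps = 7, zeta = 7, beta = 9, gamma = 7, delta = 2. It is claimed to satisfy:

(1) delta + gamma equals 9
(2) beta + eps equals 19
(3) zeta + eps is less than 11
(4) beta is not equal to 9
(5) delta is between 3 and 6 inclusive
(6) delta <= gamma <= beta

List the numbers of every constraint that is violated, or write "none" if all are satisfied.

Constraints 2, 3, 4, and 5 do not hold.

(1) delta + gamma = 2 + 7 = 9 — holds.
(2) beta + eps = 9 + 7 = 16, not 19 — fails.
(3) zeta + eps = 7 + 7 = 14; 14 ≥ 11, bound 11 not met — fails.
(4) beta = 9, but 9 is required to differ — fails.
(5) delta = 2 is outside [3, 6] — fails.
(6) values 2 <= 7 <= 9 — holds.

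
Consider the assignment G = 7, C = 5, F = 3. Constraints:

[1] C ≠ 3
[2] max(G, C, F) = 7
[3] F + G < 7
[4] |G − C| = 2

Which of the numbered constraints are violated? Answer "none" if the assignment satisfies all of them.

[1] C = 5, and 5 ≠ 3 — holds.
[2] max(7, 5, 3) = 7 — holds.
[3] F + G = 3 + 7 = 10; 10 ≥ 7, bound 7 not met — does not hold.
[4] |7 − 5| = 2 — holds.

No — constraint 3 is not satisfied.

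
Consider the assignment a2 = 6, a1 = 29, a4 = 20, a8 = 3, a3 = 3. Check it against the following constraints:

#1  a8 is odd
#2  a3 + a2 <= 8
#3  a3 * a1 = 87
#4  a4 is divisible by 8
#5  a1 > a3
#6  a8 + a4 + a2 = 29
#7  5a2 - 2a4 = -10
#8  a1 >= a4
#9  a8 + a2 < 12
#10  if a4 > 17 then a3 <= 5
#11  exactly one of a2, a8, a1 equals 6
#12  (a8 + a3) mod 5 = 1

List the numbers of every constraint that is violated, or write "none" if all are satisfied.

#1 a8 = 3 is odd  OK
#2 a3 + a2 = 3 + 6 = 9; 9 > 8, bound 8 not met  FAIL
#3 a3 * a1 = 3 * 29 = 87  OK
#4 20 = 8*2 + 4, so 8 does not divide 20  FAIL
#5 a1 = 29, a3 = 3; 29 > 3  OK
#6 a8 + a4 + a2 = 3 + 20 + 6 = 29  OK
#7 5a2 - 2a4 = 5(6) - 2(20) = -10  OK
#8 a1 = 29, a4 = 20; 29 ≥ 20  OK
#9 a8 + a2 = 3 + 6 = 9; 9 < 12  OK
#10 a4 = 20 > 17, so we need a3 ≤ 5; a3 = 3 ≤ 5  OK
#11 a2=6, a8=3, a1=29; 1 of them equals 6  OK
#12 a8 + a3 = 6; 6 mod 5 = 1  OK

No — constraints 2 and 4 are not satisfied.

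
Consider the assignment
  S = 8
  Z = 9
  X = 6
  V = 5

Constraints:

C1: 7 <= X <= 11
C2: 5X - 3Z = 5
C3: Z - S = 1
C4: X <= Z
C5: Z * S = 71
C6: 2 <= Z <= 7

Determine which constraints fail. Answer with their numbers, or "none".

C1: X = 6 is outside [7, 11]  false
C2: 5X - 3Z = 5(6) - 3(9) = 3, not 5  false
C3: Z - S = 9 - 8 = 1  true
C4: X = 6, Z = 9; 6 ≤ 9  true
C5: Z * S = 9 * 8 = 72, not 71  false
C6: Z = 9 is outside [2, 7]  false

The assignment fails constraints 1, 2, 5, 6.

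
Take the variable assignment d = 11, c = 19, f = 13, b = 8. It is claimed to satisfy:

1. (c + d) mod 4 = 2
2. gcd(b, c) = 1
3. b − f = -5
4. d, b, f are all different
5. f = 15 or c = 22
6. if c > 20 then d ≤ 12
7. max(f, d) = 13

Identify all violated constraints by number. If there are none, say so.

1. c + d = 30; 30 mod 4 = 2 — holds.
2. gcd(8, 19) = 1 — holds.
3. b − f = 8 − 13 = -5 — holds.
4. values 11, 8, 13 are pairwise distinct — holds.
5. f = 13 ≠ 15 and c = 19 ≠ 22; both disjuncts false — fails.
6. c = 19, not > 20; antecedent false, conditional vacuously true — holds.
7. max(13, 11) = 13 — holds.

Constraint 5 does not hold.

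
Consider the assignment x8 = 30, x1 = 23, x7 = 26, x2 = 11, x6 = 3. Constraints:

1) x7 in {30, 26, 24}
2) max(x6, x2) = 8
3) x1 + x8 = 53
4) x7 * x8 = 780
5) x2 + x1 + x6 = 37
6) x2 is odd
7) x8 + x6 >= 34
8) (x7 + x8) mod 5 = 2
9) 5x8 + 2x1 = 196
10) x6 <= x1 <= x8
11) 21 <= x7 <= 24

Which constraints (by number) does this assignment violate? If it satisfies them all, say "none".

1) x7 = 26 is in {30, 26, 24} — satisfied.
2) max(3, 11) = 11, not 8 — violated.
3) x1 + x8 = 23 + 30 = 53 — satisfied.
4) x7 * x8 = 26 * 30 = 780 — satisfied.
5) x2 + x1 + x6 = 11 + 23 + 3 = 37 — satisfied.
6) x2 = 11 is odd — satisfied.
7) x8 + x6 = 30 + 3 = 33; 33 < 34, bound 34 not met — violated.
8) x7 + x8 = 56; 56 mod 5 = 1, not 2 — violated.
9) 5x8 + 2x1 = 5(30) + 2(23) = 196 — satisfied.
10) values 3 <= 23 <= 30 — satisfied.
11) x7 = 26 is outside [21, 24] — violated.

No — constraints 2, 7, 8, and 11 are not satisfied.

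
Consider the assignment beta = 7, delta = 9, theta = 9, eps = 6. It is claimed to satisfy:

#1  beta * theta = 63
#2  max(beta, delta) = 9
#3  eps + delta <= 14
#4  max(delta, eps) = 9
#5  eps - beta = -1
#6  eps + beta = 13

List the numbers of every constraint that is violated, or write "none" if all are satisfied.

#1 beta * theta = 7 * 9 = 63 — holds.
#2 max(7, 9) = 9 — holds.
#3 eps + delta = 6 + 9 = 15; 15 > 14, bound 14 not met — fails.
#4 max(9, 6) = 9 — holds.
#5 eps - beta = 6 - 7 = -1 — holds.
#6 eps + beta = 6 + 7 = 13 — holds.

The assignment fails constraint 3.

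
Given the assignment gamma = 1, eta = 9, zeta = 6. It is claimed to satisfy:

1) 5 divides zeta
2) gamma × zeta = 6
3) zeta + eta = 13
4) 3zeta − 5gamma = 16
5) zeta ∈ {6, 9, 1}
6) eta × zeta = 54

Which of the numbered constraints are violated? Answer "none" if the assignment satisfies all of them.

Constraints 1, 3, 4 do not hold.

1) 6 = 5×1 + 1, so 5 does not divide 6 — fails.
2) gamma × zeta = 1 × 6 = 6 — holds.
3) zeta + eta = 6 + 9 = 15, not 13 — fails.
4) 3zeta − 5gamma = 3(6) − 5(1) = 13, not 16 — fails.
5) zeta = 6 is in {6, 9, 1} — holds.
6) eta × zeta = 9 × 6 = 54 — holds.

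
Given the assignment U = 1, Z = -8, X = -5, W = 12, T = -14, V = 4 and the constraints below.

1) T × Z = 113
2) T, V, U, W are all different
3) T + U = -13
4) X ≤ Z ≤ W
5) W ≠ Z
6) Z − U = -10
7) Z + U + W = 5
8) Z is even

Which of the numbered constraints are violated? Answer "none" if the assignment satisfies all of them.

Violated: 1, 4, and 6.

1) T × Z = -14 × (-8) = 112, not 113 — violated.
2) values -14, 4, 1, 12 are pairwise distinct — satisfied.
3) T + U = -14 + 1 = -13 — satisfied.
4) values -5, -8, 12; X = -5 is not ≤ Z = -8 — violated.
5) W = 12, Z = -8; distinct — satisfied.
6) Z − U = -8 − 1 = -9, not -10 — violated.
7) Z + U + W = -8 + 1 + 12 = 5 — satisfied.
8) Z = -8 is even — satisfied.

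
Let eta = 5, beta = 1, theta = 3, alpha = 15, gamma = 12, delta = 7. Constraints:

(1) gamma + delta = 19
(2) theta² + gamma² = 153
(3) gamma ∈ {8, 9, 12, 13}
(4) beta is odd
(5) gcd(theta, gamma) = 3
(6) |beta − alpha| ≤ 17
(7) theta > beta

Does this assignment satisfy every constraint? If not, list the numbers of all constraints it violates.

Yes — all constraints hold.

(1) gamma + delta = 12 + 7 = 19  true
(2) theta² + gamma² = 3² + 12² = 9 + 144 = 153  true
(3) gamma = 12 is in {8, 9, 12, 13}  true
(4) beta = 1 is odd  true
(5) gcd(3, 12) = 3  true
(6) |1 − 15| = 14; 14 ≤ 17  true
(7) theta = 3, beta = 1; 3 > 1  true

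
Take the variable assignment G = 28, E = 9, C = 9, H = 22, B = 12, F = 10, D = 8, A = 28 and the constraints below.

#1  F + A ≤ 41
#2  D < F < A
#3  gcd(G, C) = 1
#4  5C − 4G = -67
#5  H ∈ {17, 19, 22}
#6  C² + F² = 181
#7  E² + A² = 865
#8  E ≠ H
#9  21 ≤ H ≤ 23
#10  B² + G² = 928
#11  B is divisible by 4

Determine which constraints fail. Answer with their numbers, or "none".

#1 F + A = 10 + 28 = 38; 38 ≤ 41 — holds.
#2 values 8 < 10 < 28 — holds.
#3 gcd(28, 9) = 1 — holds.
#4 5C − 4G = 5(9) − 4(28) = -67 — holds.
#5 H = 22 is in {17, 19, 22} — holds.
#6 C² + F² = 9² + 10² = 81 + 100 = 181 — holds.
#7 E² + A² = 9² + 28² = 81 + 784 = 865 — holds.
#8 E = 9, H = 22; distinct — holds.
#9 H = 22 lies in [21, 23] — holds.
#10 B² + G² = 12² + 28² = 144 + 784 = 928 — holds.
#11 12 / 4 = 3, so 4 divides 12 — holds.

The assignment satisfies every constraint.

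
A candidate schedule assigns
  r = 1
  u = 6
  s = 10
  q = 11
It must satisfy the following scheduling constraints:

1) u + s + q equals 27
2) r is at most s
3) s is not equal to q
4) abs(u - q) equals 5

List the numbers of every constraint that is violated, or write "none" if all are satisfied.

1) u + s + q = 6 + 10 + 11 = 27 — holds.
2) r = 1, s = 10; 1 ≤ 10 — holds.
3) s = 10, q = 11; distinct — holds.
4) abs(6 - 11) = 5 — holds.

Yes — all constraints hold.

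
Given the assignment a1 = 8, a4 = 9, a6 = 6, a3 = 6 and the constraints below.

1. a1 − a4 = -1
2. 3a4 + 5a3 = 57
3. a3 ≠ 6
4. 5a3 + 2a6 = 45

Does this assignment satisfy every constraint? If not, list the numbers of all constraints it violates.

1. a1 − a4 = 8 − 9 = -1 — satisfied.
2. 3a4 + 5a3 = 3(9) + 5(6) = 57 — satisfied.
3. a3 = 6, but 6 is required to differ — violated.
4. 5a3 + 2a6 = 5(6) + 2(6) = 42, not 45 — violated.

Constraints 3, 4 do not hold.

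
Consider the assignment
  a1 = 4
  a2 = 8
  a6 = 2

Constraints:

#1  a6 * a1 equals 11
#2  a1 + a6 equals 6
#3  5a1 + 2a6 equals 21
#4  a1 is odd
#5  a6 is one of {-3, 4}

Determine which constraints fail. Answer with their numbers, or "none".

#1 a6 * a1 = 2 * 4 = 8, not 11 — does not hold.
#2 a1 + a6 = 4 + 2 = 6 — holds.
#3 5a1 + 2a6 = 5(4) + 2(2) = 24, not 21 — does not hold.
#4 a1 = 4 is even — does not hold.
#5 a6 = 2 is not in {-3, 4} — does not hold.

Constraints 1, 3, 4, and 5 are violated.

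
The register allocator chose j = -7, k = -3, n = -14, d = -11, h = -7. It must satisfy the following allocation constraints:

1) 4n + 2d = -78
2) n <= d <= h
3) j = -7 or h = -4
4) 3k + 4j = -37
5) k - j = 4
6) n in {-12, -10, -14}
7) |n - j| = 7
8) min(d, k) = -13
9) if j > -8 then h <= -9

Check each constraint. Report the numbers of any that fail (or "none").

1) 4n + 2d = 4(-14) + 2(-11) = -78  yes
2) values -14 <= -11 <= -7  yes
3) j = -7 = -7 (first disjunct)  yes
4) 3k + 4j = 3(-3) + 4(-7) = -37  yes
5) k - j = -3 - (-7) = 4  yes
6) n = -14 is in {-12, -10, -14}  yes
7) |-14 - (-7)| = 7  yes
8) min(-11, -3) = -11, not -13  no
9) j = -7 > -8, so we need h ≤ -9; but h = -7 > -9  no

Constraints 8, 9 are violated.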